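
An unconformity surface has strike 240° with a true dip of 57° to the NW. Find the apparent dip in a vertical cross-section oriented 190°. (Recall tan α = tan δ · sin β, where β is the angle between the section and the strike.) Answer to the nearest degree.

50°

The section lies 50° from the strike.
tan(apparent dip) = tan 57° · sin 50° = 1.1796
α = arctan(1.1796) = 49.71°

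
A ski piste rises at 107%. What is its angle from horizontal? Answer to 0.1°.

tan θ = 107/100 = 1.0700
θ = arctan(1.0700) = 46.94°

46.9°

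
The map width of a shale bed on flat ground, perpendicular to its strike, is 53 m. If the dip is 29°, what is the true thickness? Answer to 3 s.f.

25.7 m

True thickness t = w · sin(dip) = 53 × sin 29°
t = 53 × 0.4848 = 25.695 m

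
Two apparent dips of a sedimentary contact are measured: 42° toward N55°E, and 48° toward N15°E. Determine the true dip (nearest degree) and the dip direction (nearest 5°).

Each apparent-dip line lies in the plane. As unit vectors (x east, y north, z up), v₁ plunges 42°→N55°E and v₂ plunges 48°→N15°E.
Cross product v₁ × v₂ gives the pole to the plane: n ∝ (0.116, 0.337, 0.320).
Dip δ = arctan(|n_h|/n_z) = arctan(0.356/0.320) = 48.1°.
The horizontal component of n points toward azimuth atan2(n_x, n_y) = 19°, the dip direction.

true dip 48°, dip direction 020°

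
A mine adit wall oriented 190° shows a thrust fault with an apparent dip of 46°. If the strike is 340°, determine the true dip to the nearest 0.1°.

β = acute angle between strike 340° and section 190° = 30°.
tan(true dip) = tan 46° / sin 30° = 2.0711
true dip = arctan 2.0711 = 64.23°

64.2°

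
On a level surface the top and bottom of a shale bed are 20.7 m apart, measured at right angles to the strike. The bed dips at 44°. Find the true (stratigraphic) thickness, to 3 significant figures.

True thickness t = w · sin(dip) = 20.7 × sin 44°
t = 20.7 × 0.6947 = 14.379 m

14.4 m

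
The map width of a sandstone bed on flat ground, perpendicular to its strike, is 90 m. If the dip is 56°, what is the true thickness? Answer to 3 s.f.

74.6 m

True thickness t = w · sin(dip) = 90 × sin 56°
t = 90 × 0.8290 = 74.613 m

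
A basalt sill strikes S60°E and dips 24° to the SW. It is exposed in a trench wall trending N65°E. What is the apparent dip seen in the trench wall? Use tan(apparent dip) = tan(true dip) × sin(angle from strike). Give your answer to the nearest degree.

Angle between strike (S60°E) and section (N65°E): β = 55°.
tan α = tan 24° × sin 55° = 0.4452 × 0.8192 = 0.3647
α = arctan(0.3647) = 20.04°

20°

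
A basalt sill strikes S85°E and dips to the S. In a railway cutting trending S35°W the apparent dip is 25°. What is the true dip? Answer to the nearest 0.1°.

β = acute angle between strike S85°E and section S35°W = 60°.
tan δ = tan α / sin β = tan 25° / sin 60° = 0.4663 / 0.8660 = 0.5384
true dip = arctan 0.5384 = 28.30°

28.3°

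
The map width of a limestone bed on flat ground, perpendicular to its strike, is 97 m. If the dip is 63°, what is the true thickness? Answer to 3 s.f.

86.4 m

True thickness t = w · sin(dip) = 97 × sin 63°
t = 97 × 0.8910 = 86.428 m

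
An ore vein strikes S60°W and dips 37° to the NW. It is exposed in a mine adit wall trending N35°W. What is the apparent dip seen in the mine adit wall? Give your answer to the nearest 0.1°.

The strike is S60°W and the section trends N35°W; the acute angle between them is β = 85°.
tan α = tan 37° × sin 85° = 0.7536 × 0.9962 = 0.7507
apparent dip = arctan 0.7507 = 36.90°

36.9°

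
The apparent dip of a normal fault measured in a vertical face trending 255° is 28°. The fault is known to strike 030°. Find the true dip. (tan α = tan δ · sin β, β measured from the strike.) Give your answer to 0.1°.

β = acute angle between strike 030° and section 255° = 45°.
tan δ = tan α / sin β = tan 28° / sin 45° = 0.5317 / 0.7071 = 0.7520
δ = arctan(0.7520) = 36.94°

36.9°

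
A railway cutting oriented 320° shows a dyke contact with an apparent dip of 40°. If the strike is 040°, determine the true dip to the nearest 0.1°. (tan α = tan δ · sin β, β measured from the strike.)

40.4°

β = acute angle between strike 040° and section 320° = 80°.
tan(true dip) = tan 40° / sin 80° = 0.8520
δ = arctan(0.8520) = 40.43°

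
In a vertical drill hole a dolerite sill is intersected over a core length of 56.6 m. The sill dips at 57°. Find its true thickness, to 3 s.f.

True thickness t = h · cos(dip) = 56.6 × cos 57°
t = 56.6 × 0.5446 = 30.827 m

30.8 m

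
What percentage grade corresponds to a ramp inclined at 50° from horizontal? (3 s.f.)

grade % = 100 × tan 50° = 100 × 1.1918

119%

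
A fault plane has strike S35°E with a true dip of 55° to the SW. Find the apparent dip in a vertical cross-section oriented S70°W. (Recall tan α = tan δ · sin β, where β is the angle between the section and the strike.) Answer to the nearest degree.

The section lies 75° from the strike.
tan(apparent dip) = tan 55° · sin 75° = 1.3795
α = arctan(1.3795) = 54.06°

54°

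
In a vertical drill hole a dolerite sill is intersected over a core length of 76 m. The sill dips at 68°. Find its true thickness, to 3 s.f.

True thickness t = h · cos(dip) = 76 × cos 68°
t = 76 × 0.3746 = 28.470 m

28.5 m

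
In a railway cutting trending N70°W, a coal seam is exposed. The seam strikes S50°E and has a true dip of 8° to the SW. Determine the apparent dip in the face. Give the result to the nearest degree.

3°

The strike is S50°E and the section trends N70°W; the acute angle between them is β = 20°.
tan(apparent dip) = tan 8° · sin 20° = 0.0481
apparent dip = arctan 0.0481 = 2.75°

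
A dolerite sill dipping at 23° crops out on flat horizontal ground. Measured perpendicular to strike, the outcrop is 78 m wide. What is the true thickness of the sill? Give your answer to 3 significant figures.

True thickness t = w · sin(dip) = 78 × sin 23°
t = 78 × 0.3907 = 30.477 m

30.5 m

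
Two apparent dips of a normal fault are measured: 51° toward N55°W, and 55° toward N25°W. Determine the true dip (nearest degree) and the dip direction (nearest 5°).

true dip 55°, dip direction 335°

Represent each trace as a vector plunging at its apparent dip toward its trend (east-north-up frame): v₁ = (-0.516, 0.361, -0.777), v₂ = (-0.242, 0.520, -0.819).
The plane normal is n = v₁ × v₂ ∝ (-0.108, 0.234, 0.180).
Dip δ = arctan(|n_h|/n_z) = arctan(0.258/0.180) = 55.0°.
Dip direction = atan2(-0.108, 0.234) = 335° (azimuth of n's horizontal projection).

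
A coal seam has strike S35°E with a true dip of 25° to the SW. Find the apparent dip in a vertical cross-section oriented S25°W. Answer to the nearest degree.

22°

The section lies 60° from the strike.
tan α = tan 25° × sin 60° = 0.4663 × 0.8660 = 0.4038
α = arctan(0.4038) = 21.99°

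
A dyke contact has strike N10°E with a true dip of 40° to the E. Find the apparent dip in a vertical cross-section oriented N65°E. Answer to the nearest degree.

35°

The strike is N10°E and the section trends N65°E; the acute angle between them is β = 55°.
tan α = tan 40° × sin 55° = 0.8391 × 0.8192 = 0.6874
apparent dip = arctan 0.6874 = 34.50°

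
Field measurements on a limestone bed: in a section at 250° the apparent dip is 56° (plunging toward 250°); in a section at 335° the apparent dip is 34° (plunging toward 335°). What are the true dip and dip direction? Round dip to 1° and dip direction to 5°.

Each apparent-dip line lies in the plane. As unit vectors (x east, y north, z up), v₁ plunges 56°→250° and v₂ plunges 34°→335°.
n = v₁ × v₂ = (-0.730, 0.003, 0.462) (taken with n_z > 0).
tan δ = √(n_x²+n_y²)/n_z = 0.730/0.462, so δ = 57.7°.
Dip direction = atan2(-0.730, 0.003) = 270° (azimuth of n's horizontal projection).

true dip 58°, dip direction 270°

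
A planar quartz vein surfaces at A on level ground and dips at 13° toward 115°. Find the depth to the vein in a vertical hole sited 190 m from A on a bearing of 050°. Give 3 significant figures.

The hole lies 65° from the dip direction, so the down-dip offset is 190 × cos 65° = 80.30 m.
Depth = down-dip offset × tan(dip) = 80.30 × tan 13° = 80.30 × 0.2309
Depth = 18.54 m

18.5 m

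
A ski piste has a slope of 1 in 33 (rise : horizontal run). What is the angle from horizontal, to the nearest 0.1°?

1.7°

tan θ = 1/33 = 0.0303
θ = arctan(0.0303) = 1.74°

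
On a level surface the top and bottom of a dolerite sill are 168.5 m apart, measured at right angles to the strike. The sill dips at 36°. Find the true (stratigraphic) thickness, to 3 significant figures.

99.0 m

True thickness t = w · sin(dip) = 168.5 × sin 36°
t = 168.5 × 0.5878 = 99.042 m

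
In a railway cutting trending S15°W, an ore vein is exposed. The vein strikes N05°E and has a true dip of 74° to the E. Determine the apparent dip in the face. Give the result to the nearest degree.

The section lies 10° from the strike.
tan α = tan 74° × sin 10° = 3.4874 × 0.1736 = 0.6056
apparent dip = arctan 0.6056 = 31.20°

31°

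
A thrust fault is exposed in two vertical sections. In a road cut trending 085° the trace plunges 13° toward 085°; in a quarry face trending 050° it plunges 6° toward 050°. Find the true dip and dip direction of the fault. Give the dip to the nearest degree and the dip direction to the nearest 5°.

true dip 15°, dip direction 115°

Represent each trace as a vector plunging at its apparent dip toward its trend (east-north-up frame): v₁ = (0.971, 0.085, -0.225), v₂ = (0.762, 0.639, -0.105).
The plane normal is n = v₁ × v₂ ∝ (0.135, -0.070, 0.556).
True dip = arccos(n_z / |n|) = arccos(0.9646) = 15.3°.
The horizontal component of n points toward azimuth atan2(n_x, n_y) = 117°, the dip direction.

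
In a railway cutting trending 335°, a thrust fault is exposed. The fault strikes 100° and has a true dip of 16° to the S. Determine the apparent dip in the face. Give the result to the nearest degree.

The section lies 55° from the strike.
tan α = tan 16° × sin 55° = 0.2867 × 0.8192 = 0.2349
α = arctan(0.2349) = 13.22°

13°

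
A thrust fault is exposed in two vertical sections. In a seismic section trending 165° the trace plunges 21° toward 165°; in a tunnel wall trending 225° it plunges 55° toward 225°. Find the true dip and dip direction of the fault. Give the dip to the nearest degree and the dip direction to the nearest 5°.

Represent each trace as a vector plunging at its apparent dip toward its trend (east-north-up frame): v₁ = (0.242, -0.902, -0.358), v₂ = (-0.406, -0.406, -0.819).
The plane normal is n = v₁ × v₂ ∝ (-0.593, -0.343, 0.464).
tan δ = √(n_x²+n_y²)/n_z = 0.685/0.464, so δ = 55.9°.
Dip direction = atan2(-0.593, -0.343) = 240° (azimuth of n's horizontal projection).

true dip 56°, dip direction 240°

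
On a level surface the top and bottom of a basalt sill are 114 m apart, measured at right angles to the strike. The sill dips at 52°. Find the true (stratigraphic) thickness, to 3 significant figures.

True thickness t = w · sin(dip) = 114 × sin 52°
t = 114 × 0.7880 = 89.833 m

89.8 m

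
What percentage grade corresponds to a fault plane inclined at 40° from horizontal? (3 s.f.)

grade % = 100 × tan 40° = 100 × 0.8391

83.9%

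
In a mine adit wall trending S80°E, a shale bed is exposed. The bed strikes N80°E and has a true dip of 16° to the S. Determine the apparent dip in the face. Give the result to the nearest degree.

The section lies 20° from the strike.
tan(apparent dip) = tan 16° · sin 20° = 0.0981
α = arctan(0.0981) = 5.60°

6°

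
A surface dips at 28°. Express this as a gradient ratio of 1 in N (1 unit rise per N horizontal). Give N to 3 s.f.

1 : N means tan θ = 1/N, so N = 1/tan 28° = 1/0.5317

1 in 1.88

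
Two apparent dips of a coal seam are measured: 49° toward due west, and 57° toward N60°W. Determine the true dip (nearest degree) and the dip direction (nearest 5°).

true dip 58°, dip direction 315°

The two traces are lines in the plane: v₁ = (sin 270°·cos 49°, cos 270°·cos 49°, −sin 49°), v₂ = (sin 300°·cos 57°, cos 300°·cos 57°, −sin 57°).
Cross product v₁ × v₂ gives the pole to the plane: n ∝ (-0.206, 0.194, 0.179).
tan δ = √(n_x²+n_y²)/n_z = 0.283/0.179, so δ = 57.7°.
Dip direction = azimuth of (n_x, n_y) = atan2(-0.206, 0.194) = 313°.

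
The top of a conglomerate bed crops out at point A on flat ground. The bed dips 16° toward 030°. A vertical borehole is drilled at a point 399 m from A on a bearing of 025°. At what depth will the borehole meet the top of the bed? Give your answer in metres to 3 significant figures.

The hole lies 5° from the dip direction, so the down-dip offset is 399 × cos 5° = 397.48 m.
Depth = down-dip offset × tan(dip) = 397.48 × tan 16° = 397.48 × 0.2867
Depth = 113.98 m

114 m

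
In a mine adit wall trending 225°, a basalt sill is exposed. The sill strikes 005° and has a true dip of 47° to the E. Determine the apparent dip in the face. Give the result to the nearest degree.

The section lies 40° from the strike.
tan(apparent dip) = tan 47° · sin 40° = 0.6893
α = arctan(0.6893) = 34.58°

35°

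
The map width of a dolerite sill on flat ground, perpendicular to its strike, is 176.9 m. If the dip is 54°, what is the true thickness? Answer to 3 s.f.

143 m

True thickness t = w · sin(dip) = 176.9 × sin 54°
t = 176.9 × 0.8090 = 143.115 m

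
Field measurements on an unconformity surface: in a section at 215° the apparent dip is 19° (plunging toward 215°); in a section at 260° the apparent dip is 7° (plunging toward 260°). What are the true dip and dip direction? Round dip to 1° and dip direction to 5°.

true dip 21°, dip direction 190°

The two traces are lines in the plane: v₁ = (sin 215°·cos 19°, cos 215°·cos 19°, −sin 19°), v₂ = (sin 260°·cos 7°, cos 260°·cos 7°, −sin 7°).
n = v₁ × v₂ = (-0.038, -0.252, 0.664) (taken with n_z > 0).
True dip = arccos(n_z / |n|) = arccos(0.9334) = 21.0°.
Dip direction = atan2(-0.038, -0.252) = 189° (azimuth of n's horizontal projection).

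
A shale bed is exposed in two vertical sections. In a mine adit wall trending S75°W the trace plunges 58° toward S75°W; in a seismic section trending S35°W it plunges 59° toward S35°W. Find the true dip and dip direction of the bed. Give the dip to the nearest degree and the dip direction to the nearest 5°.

Represent each trace as a vector plunging at its apparent dip toward its trend (east-north-up frame): v₁ = (-0.512, -0.137, -0.848), v₂ = (-0.295, -0.422, -0.857).
Cross product v₁ × v₂ gives the pole to the plane: n ∝ (-0.240, -0.188, 0.175).
tan δ = √(n_x²+n_y²)/n_z = 0.305/0.175, so δ = 60.1°.
Dip direction = atan2(-0.240, -0.188) = 232° (azimuth of n's horizontal projection).

true dip 60°, dip direction 230°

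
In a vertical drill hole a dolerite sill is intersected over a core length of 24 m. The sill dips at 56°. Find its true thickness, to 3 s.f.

13.4 m

True thickness t = h · cos(dip) = 24 × cos 56°
t = 24 × 0.5592 = 13.421 m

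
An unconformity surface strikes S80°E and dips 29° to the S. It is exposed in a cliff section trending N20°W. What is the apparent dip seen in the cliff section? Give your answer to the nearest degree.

26°

The strike is S80°E and the section trends N20°W; the acute angle between them is β = 60°.
tan(apparent dip) = tan 29° · sin 60° = 0.4800
α = arctan(0.4800) = 25.64°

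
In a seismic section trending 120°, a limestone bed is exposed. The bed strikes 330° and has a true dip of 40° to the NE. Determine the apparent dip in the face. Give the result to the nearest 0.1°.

Angle between strike (330°) and section (120°): β = 30°.
tan α = tan 40° × sin 30° = 0.8391 × 0.5000 = 0.4195
apparent dip = arctan 0.4195 = 22.76°

22.8°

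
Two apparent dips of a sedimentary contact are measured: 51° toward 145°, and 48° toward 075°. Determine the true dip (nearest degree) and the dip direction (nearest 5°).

true dip 55°, dip direction 115°

Represent each trace as a vector plunging at its apparent dip toward its trend (east-north-up frame): v₁ = (0.361, -0.516, -0.777), v₂ = (0.646, 0.173, -0.743).
The plane normal is n = v₁ × v₂ ∝ (0.518, -0.234, 0.396).
True dip = arccos(n_z / |n|) = arccos(0.5715) = 55.1°.
The horizontal component of n points toward azimuth atan2(n_x, n_y) = 114°, the dip direction.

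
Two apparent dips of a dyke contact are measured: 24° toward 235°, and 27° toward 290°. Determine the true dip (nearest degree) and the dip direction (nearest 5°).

true dip 28°, dip direction 270°

Represent each trace as a vector plunging at its apparent dip toward its trend (east-north-up frame): v₁ = (-0.748, -0.524, -0.407), v₂ = (-0.837, 0.305, -0.454).
n = v₁ × v₂ = (-0.362, -0.001, 0.667) (taken with n_z > 0).
tan δ = √(n_x²+n_y²)/n_z = 0.362/0.667, so δ = 28.5°.
The horizontal component of n points toward azimuth atan2(n_x, n_y) = 270°, the dip direction.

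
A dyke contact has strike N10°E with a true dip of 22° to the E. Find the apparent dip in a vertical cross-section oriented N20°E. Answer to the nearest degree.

The section lies 10° from the strike.
tan(apparent dip) = tan 22° · sin 10° = 0.0702
α = arctan(0.0702) = 4.01°

4°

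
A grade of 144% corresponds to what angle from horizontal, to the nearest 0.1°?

tan θ = 144/100 = 1.4400
θ = arctan(1.4400) = 55.22°

55.2°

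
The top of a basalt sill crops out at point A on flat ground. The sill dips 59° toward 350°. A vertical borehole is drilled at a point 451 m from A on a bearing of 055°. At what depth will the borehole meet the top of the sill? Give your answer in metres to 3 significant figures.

The hole lies 65° from the dip direction, so the down-dip offset is 451 × cos 65° = 190.60 m.
Depth = down-dip offset × tan(dip) = 190.60 × tan 59° = 190.60 × 1.6643
Depth = 317.21 m

317 m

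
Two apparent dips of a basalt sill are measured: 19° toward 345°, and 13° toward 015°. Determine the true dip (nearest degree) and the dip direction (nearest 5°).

true dip 20°, dip direction 325°

The two traces are lines in the plane: v₁ = (sin 345°·cos 19°, cos 345°·cos 19°, −sin 19°), v₂ = (sin 15°·cos 13°, cos 15°·cos 13°, −sin 13°).
n = v₁ × v₂ = (-0.101, 0.137, 0.461) (taken with n_z > 0).
True dip = arccos(n_z / |n|) = arccos(0.9379) = 20.3°.
The horizontal component of n points toward azimuth atan2(n_x, n_y) = 324°, the dip direction.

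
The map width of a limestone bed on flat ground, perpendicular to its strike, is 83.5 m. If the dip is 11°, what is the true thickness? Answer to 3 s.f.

True thickness t = w · sin(dip) = 83.5 × sin 11°
t = 83.5 × 0.1908 = 15.933 m

15.9 m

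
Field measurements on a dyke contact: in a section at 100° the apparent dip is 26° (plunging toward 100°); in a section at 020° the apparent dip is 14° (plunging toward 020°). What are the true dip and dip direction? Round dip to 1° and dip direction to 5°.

Each apparent-dip line lies in the plane. As unit vectors (x east, y north, z up), v₁ plunges 26°→100° and v₂ plunges 14°→020°.
The plane normal is n = v₁ × v₂ ∝ (0.437, 0.069, 0.859).
Dip δ = arctan(|n_h|/n_z) = arctan(0.443/0.859) = 27.3°.
Dip direction = atan2(0.437, 0.069) = 81° (azimuth of n's horizontal projection).

true dip 27°, dip direction 080°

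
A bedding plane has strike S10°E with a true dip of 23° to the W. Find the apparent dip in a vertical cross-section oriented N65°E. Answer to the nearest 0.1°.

22.3°

Angle between strike (S10°E) and section (N65°E): β = 75°.
tan(apparent dip) = tan 23° · sin 75° = 0.4100
apparent dip = arctan 0.4100 = 22.29°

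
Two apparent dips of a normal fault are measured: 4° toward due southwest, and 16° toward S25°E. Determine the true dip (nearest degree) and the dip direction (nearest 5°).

true dip 16°, dip direction 150°

The two traces are lines in the plane: v₁ = (sin 225°·cos 4°, cos 225°·cos 4°, −sin 4°), v₂ = (sin 155°·cos 16°, cos 155°·cos 16°, −sin 16°).
n = v₁ × v₂ = (0.134, -0.223, 0.901) (taken with n_z > 0).
True dip = arccos(n_z / |n|) = arccos(0.9609) = 16.1°.
Dip direction = atan2(0.134, -0.223) = 149° (azimuth of n's horizontal projection).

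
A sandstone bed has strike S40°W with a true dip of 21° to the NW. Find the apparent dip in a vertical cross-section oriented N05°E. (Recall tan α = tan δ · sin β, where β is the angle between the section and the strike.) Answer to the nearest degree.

The section lies 35° from the strike.
tan α = tan 21° × sin 35° = 0.3839 × 0.5736 = 0.2202
apparent dip = arctan 0.2202 = 12.42°

12°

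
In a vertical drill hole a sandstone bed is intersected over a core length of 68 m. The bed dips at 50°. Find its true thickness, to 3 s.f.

True thickness t = h · cos(dip) = 68 × cos 50°
t = 68 × 0.6428 = 43.710 m

43.7 m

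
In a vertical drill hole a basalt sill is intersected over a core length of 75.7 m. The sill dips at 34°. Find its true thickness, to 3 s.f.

62.8 m

True thickness t = h · cos(dip) = 75.7 × cos 34°
t = 75.7 × 0.8290 = 62.758 m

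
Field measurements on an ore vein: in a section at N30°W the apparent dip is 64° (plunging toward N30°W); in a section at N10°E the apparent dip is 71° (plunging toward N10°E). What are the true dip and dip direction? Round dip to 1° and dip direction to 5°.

Each apparent-dip line lies in the plane. As unit vectors (x east, y north, z up), v₁ plunges 64°→N30°W and v₂ plunges 71°→N10°E.
The plane normal is n = v₁ × v₂ ∝ (0.071, 0.258, 0.092).
True dip = arccos(n_z / |n|) = arccos(0.3243) = 71.1°.
Dip direction = azimuth of (n_x, n_y) = atan2(0.071, 0.258) = 15°.

true dip 71°, dip direction 015°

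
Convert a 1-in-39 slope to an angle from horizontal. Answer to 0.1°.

tan θ = 1/39 = 0.0256
θ = arctan(0.0256) = 1.47°

1.5°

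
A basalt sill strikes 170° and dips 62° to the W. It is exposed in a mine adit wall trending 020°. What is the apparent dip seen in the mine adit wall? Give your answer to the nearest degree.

43°

The strike is 170° and the section trends 020°; the acute angle between them is β = 30°.
tan α = tan 62° × sin 30° = 1.8807 × 0.5000 = 0.9404
α = arctan(0.9404) = 43.24°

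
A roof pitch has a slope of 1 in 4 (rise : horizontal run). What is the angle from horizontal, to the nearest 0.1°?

tan θ = 1/4 = 0.2500
θ = arctan(0.2500) = 14.04°

14.0°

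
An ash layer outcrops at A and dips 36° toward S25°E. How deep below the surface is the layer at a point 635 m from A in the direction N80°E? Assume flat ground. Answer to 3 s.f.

119 m

The hole lies 75° from the dip direction, so the down-dip offset is 635 × cos 75° = 164.35 m.
Depth = down-dip offset × tan(dip) = 164.35 × tan 36° = 164.35 × 0.7265
Depth = 119.41 m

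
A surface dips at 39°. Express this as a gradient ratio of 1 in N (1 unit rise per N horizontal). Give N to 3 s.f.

1 in 1.23

1 : N means tan θ = 1/N, so N = 1/tan 39° = 1/0.8098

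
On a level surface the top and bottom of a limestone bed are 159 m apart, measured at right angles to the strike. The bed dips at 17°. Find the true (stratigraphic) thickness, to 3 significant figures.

True thickness t = w · sin(dip) = 159 × sin 17°
t = 159 × 0.2924 = 46.487 m

46.5 m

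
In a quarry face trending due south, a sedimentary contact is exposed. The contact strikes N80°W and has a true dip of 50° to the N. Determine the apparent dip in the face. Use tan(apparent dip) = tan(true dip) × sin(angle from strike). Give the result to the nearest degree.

The strike is N80°W and the section trends due south; the acute angle between them is β = 80°.
tan α = tan 50° × sin 80° = 1.1918 × 0.9848 = 1.1736
apparent dip = arctan 1.1736 = 49.57°

50°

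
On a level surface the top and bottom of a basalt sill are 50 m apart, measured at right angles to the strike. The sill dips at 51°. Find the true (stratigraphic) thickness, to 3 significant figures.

True thickness t = w · sin(dip) = 50 × sin 51°
t = 50 × 0.7771 = 38.857 m

38.9 m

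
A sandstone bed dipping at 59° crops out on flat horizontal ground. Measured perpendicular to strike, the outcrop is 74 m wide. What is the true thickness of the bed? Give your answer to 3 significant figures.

63.4 m

True thickness t = w · sin(dip) = 74 × sin 59°
t = 74 × 0.8572 = 63.430 m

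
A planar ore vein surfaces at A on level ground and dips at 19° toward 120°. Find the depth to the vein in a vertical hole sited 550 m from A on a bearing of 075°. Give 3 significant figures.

134 m

The hole lies 45° from the dip direction, so the down-dip offset is 550 × cos 45° = 388.91 m.
Depth = down-dip offset × tan(dip) = 388.91 × tan 19° = 388.91 × 0.3443
Depth = 133.91 m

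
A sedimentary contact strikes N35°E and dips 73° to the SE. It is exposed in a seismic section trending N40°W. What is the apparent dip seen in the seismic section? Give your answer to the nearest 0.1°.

Angle between strike (N35°E) and section (N40°W): β = 75°.
tan α = tan 73° × sin 75° = 3.2709 × 0.9659 = 3.1594
apparent dip = arctan 3.1594 = 72.44°

72.4°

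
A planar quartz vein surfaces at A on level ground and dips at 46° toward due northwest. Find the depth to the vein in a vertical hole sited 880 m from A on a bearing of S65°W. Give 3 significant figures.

The hole lies 70° from the dip direction, so the down-dip offset is 880 × cos 70° = 300.98 m.
Depth = down-dip offset × tan(dip) = 300.98 × tan 46° = 300.98 × 1.0355
Depth = 311.67 m

312 m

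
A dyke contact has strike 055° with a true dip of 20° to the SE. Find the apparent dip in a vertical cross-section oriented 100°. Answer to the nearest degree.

14°

The strike is 055° and the section trends 100°; the acute angle between them is β = 45°.
tan(apparent dip) = tan 20° · sin 45° = 0.2574
α = arctan(0.2574) = 14.43°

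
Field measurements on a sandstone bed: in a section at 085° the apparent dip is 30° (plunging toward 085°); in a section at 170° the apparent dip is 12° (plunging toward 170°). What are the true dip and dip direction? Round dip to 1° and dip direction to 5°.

The two traces are lines in the plane: v₁ = (sin 85°·cos 30°, cos 85°·cos 30°, −sin 30°), v₂ = (sin 170°·cos 12°, cos 170°·cos 12°, −sin 12°).
The plane normal is n = v₁ × v₂ ∝ (0.497, -0.094, 0.844).
True dip = arccos(n_z / |n|) = arccos(0.8575) = 31.0°.
The horizontal component of n points toward azimuth atan2(n_x, n_y) = 101°, the dip direction.

true dip 31°, dip direction 100°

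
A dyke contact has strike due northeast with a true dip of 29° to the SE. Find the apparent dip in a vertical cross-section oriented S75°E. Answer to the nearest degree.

Angle between strike (due northeast) and section (S75°E): β = 60°.
tan(apparent dip) = tan 29° · sin 60° = 0.4800
α = arctan(0.4800) = 25.64°

26°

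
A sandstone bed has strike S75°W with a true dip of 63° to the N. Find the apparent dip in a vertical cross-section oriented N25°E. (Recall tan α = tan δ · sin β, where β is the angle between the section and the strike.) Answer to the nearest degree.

The strike is S75°W and the section trends N25°E; the acute angle between them is β = 50°.
tan α = tan 63° × sin 50° = 1.9626 × 0.7660 = 1.5034
apparent dip = arctan 1.5034 = 56.37°

56°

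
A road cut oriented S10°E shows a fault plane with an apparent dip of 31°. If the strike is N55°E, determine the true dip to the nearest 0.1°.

The section is 65° from the strike.
tan δ = tan α / sin β = tan 31° / sin 65° = 0.6009 / 0.9063 = 0.6630
δ = arctan(0.6630) = 33.54°

33.5°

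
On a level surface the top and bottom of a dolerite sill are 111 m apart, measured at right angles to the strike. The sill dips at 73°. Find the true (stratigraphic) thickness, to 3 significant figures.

106 m

True thickness t = w · sin(dip) = 111 × sin 73°
t = 111 × 0.9563 = 106.150 m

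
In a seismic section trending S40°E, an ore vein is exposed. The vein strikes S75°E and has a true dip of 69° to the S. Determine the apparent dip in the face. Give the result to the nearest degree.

56°

The section lies 35° from the strike.
tan α = tan 69° × sin 35° = 2.6051 × 0.5736 = 1.4942
α = arctan(1.4942) = 56.21°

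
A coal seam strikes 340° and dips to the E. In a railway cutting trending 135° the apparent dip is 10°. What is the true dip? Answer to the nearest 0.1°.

The section is 25° from the strike.
tan(true dip) = tan 10° / sin 25° = 0.4172
true dip = arctan 0.4172 = 22.65°

22.6°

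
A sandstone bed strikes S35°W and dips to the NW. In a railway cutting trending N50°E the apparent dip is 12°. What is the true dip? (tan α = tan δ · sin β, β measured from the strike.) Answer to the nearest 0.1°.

39.4°

The section is 15° from the strike.
tan(true dip) = tan 12° / sin 15° = 0.8213
true dip = arctan 0.8213 = 39.39°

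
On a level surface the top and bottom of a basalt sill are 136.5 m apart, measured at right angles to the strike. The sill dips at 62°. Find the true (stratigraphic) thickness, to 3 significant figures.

True thickness t = w · sin(dip) = 136.5 × sin 62°
t = 136.5 × 0.8829 = 120.522 m

121 m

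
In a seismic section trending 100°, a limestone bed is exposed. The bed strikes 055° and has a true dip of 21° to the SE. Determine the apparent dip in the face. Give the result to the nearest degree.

15°

The section lies 45° from the strike.
tan(apparent dip) = tan 21° · sin 45° = 0.2714
α = arctan(0.2714) = 15.19°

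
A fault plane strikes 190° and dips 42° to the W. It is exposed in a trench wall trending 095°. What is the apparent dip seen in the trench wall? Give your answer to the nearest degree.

The strike is 190° and the section trends 095°; the acute angle between them is β = 85°.
tan α = tan 42° × sin 85° = 0.9004 × 0.9962 = 0.8970
α = arctan(0.8970) = 41.89°

42°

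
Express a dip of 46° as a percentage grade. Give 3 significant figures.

grade % = 100 × tan 46° = 100 × 1.0355

104%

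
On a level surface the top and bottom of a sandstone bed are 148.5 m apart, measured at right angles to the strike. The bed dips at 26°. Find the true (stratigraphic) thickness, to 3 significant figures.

65.1 m

True thickness t = w · sin(dip) = 148.5 × sin 26°
t = 148.5 × 0.4384 = 65.098 m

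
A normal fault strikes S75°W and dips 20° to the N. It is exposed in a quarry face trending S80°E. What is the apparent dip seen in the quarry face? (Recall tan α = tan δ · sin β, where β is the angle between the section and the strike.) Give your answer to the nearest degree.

9°

The strike is S75°W and the section trends S80°E; the acute angle between them is β = 25°.
tan(apparent dip) = tan 20° · sin 25° = 0.1538
apparent dip = arctan 0.1538 = 8.74°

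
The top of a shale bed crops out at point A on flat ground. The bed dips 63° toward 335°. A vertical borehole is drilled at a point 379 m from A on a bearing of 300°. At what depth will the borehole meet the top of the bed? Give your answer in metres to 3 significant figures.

The hole lies 35° from the dip direction, so the down-dip offset is 379 × cos 35° = 310.46 m.
Depth = down-dip offset × tan(dip) = 310.46 × tan 63° = 310.46 × 1.9626
Depth = 609.31 m

609 m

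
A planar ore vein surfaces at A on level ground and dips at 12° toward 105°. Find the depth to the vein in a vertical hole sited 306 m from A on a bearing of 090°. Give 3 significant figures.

62.8 m

The hole lies 15° from the dip direction, so the down-dip offset is 306 × cos 15° = 295.57 m.
Depth = down-dip offset × tan(dip) = 295.57 × tan 12° = 295.57 × 0.2126
Depth = 62.83 m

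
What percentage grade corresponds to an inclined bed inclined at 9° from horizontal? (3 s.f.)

grade % = 100 × tan 9° = 100 × 0.1584

15.8%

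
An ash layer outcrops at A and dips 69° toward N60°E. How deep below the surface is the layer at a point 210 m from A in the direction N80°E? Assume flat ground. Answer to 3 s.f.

514 m

The hole lies 20° from the dip direction, so the down-dip offset is 210 × cos 20° = 197.34 m.
Depth = down-dip offset × tan(dip) = 197.34 × tan 69° = 197.34 × 2.6051
Depth = 514.08 m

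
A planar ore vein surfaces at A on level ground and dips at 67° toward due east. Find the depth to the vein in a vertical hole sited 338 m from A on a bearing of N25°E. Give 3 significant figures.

337 m

The hole lies 65° from the dip direction, so the down-dip offset is 338 × cos 65° = 142.84 m.
Depth = down-dip offset × tan(dip) = 142.84 × tan 67° = 142.84 × 2.3559
Depth = 336.52 m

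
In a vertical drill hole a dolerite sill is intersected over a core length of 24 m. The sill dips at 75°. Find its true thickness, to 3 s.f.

True thickness t = h · cos(dip) = 24 × cos 75°
t = 24 × 0.2588 = 6.212 m

6.21 m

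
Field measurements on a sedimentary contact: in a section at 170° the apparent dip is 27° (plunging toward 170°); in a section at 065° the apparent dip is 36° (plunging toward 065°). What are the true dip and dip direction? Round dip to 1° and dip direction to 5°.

Represent each trace as a vector plunging at its apparent dip toward its trend (east-north-up frame): v₁ = (0.155, -0.877, -0.454), v₂ = (0.733, 0.342, -0.588).
Cross product v₁ × v₂ gives the pole to the plane: n ∝ (0.671, -0.242, 0.696).
tan δ = √(n_x²+n_y²)/n_z = 0.713/0.696, so δ = 45.7°.
Dip direction = azimuth of (n_x, n_y) = atan2(0.671, -0.242) = 110°.

true dip 46°, dip direction 110°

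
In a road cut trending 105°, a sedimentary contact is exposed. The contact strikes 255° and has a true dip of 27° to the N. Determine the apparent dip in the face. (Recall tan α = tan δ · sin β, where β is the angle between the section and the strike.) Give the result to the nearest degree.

The section lies 30° from the strike.
tan(apparent dip) = tan 27° · sin 30° = 0.2548
apparent dip = arctan 0.2548 = 14.29°

14°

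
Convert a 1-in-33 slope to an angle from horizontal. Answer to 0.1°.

tan θ = 1/33 = 0.0303
θ = arctan(0.0303) = 1.74°

1.7°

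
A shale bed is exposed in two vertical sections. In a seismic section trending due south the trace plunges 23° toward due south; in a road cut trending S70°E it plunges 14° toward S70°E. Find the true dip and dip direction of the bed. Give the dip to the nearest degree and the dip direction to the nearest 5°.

true dip 24°, dip direction 165°

Each apparent-dip line lies in the plane. As unit vectors (x east, y north, z up), v₁ plunges 23°→due south and v₂ plunges 14°→S70°E.
Cross product v₁ × v₂ gives the pole to the plane: n ∝ (0.093, -0.356, 0.839).
tan δ = √(n_x²+n_y²)/n_z = 0.368/0.839, so δ = 23.7°.
The horizontal component of n points toward azimuth atan2(n_x, n_y) = 165°, the dip direction.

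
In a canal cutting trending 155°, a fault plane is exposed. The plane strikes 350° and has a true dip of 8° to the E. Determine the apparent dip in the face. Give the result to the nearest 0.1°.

Angle between strike (350°) and section (155°): β = 15°.
tan(apparent dip) = tan 8° · sin 15° = 0.0364
apparent dip = arctan 0.0364 = 2.08°

2.1°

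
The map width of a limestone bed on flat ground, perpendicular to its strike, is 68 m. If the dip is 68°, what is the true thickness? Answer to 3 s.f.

True thickness t = w · sin(dip) = 68 × sin 68°
t = 68 × 0.9272 = 63.049 m

63.0 m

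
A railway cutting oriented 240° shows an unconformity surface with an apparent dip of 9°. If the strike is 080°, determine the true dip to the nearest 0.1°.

24.8°

β = acute angle between strike 080° and section 240° = 20°.
tan(true dip) = tan 9° / sin 20° = 0.4631
true dip = arctan 0.4631 = 24.85°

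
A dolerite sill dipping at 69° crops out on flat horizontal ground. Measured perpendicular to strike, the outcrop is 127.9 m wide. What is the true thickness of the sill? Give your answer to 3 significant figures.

119 m

True thickness t = w · sin(dip) = 127.9 × sin 69°
t = 127.9 × 0.9336 = 119.405 m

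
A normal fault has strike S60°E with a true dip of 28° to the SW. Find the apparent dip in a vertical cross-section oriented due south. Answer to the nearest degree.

25°

Angle between strike (S60°E) and section (due south): β = 60°.
tan(apparent dip) = tan 28° · sin 60° = 0.4605
α = arctan(0.4605) = 24.72°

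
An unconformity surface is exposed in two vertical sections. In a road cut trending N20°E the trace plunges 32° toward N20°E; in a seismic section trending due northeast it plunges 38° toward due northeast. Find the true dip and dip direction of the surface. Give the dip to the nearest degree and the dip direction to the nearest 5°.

Represent each trace as a vector plunging at its apparent dip toward its trend (east-north-up frame): v₁ = (0.290, 0.797, -0.530), v₂ = (0.557, 0.557, -0.616).
The plane normal is n = v₁ × v₂ ∝ (0.195, 0.117, 0.282).
Dip δ = arctan(|n_h|/n_z) = arctan(0.228/0.282) = 38.9°.
The horizontal component of n points toward azimuth atan2(n_x, n_y) = 59°, the dip direction.

true dip 39°, dip direction 060°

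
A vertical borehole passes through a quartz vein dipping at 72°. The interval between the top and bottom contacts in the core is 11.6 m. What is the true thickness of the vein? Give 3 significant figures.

3.58 m

True thickness t = h · cos(dip) = 11.6 × cos 72°
t = 11.6 × 0.3090 = 3.585 m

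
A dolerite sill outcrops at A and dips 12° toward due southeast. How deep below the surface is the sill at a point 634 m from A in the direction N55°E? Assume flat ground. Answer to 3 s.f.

23.4 m

The hole lies 80° from the dip direction, so the down-dip offset is 634 × cos 80° = 110.09 m.
Depth = down-dip offset × tan(dip) = 110.09 × tan 12° = 110.09 × 0.2126
Depth = 23.40 m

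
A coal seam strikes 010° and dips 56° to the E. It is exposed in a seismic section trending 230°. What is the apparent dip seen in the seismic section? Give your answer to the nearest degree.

44°

Angle between strike (010°) and section (230°): β = 40°.
tan α = tan 56° × sin 40° = 1.4826 × 0.6428 = 0.9530
apparent dip = arctan 0.9530 = 43.62°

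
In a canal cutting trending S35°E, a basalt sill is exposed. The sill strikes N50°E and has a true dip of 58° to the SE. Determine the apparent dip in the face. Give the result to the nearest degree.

The strike is N50°E and the section trends S35°E; the acute angle between them is β = 85°.
tan(apparent dip) = tan 58° · sin 85° = 1.5942
α = arctan(1.5942) = 57.90°

58°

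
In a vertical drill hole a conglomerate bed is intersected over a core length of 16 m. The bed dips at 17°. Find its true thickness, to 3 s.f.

True thickness t = h · cos(dip) = 16 × cos 17°
t = 16 × 0.9563 = 15.301 m

15.3 m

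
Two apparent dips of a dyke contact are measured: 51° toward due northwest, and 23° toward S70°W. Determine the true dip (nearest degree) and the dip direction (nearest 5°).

Each apparent-dip line lies in the plane. As unit vectors (x east, y north, z up), v₁ plunges 51°→due northwest and v₂ plunges 23°→S70°W.
n = v₁ × v₂ = (-0.419, 0.498, 0.525) (taken with n_z > 0).
True dip = arccos(n_z / |n|) = arccos(0.6279) = 51.1°.
Dip direction = atan2(-0.419, 0.498) = 320° (azimuth of n's horizontal projection).

true dip 51°, dip direction 320°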